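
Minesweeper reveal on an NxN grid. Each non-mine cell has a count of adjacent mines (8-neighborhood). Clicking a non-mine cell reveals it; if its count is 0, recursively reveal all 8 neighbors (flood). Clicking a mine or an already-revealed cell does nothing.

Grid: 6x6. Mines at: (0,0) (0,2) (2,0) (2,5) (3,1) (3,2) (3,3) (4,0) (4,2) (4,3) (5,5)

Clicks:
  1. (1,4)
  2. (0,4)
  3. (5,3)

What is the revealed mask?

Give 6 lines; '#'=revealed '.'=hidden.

Answer: ...###
...###
......
......
......
...#..

Derivation:
Click 1 (1,4) count=1: revealed 1 new [(1,4)] -> total=1
Click 2 (0,4) count=0: revealed 5 new [(0,3) (0,4) (0,5) (1,3) (1,5)] -> total=6
Click 3 (5,3) count=2: revealed 1 new [(5,3)] -> total=7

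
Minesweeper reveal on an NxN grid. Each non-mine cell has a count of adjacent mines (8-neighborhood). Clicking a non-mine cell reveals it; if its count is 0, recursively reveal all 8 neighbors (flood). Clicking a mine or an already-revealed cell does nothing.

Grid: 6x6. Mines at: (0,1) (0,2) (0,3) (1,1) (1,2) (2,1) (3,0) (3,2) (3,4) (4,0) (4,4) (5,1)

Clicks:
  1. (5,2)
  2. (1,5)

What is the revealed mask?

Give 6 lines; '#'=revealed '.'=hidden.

Answer: ....##
....##
....##
......
......
..#...

Derivation:
Click 1 (5,2) count=1: revealed 1 new [(5,2)] -> total=1
Click 2 (1,5) count=0: revealed 6 new [(0,4) (0,5) (1,4) (1,5) (2,4) (2,5)] -> total=7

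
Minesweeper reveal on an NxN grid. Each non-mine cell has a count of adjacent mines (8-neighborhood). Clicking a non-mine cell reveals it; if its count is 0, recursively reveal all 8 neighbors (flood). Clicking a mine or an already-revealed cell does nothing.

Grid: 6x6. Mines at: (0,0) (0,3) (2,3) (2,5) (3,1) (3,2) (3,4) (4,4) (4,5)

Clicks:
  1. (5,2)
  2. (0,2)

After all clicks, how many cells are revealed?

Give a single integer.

Click 1 (5,2) count=0: revealed 8 new [(4,0) (4,1) (4,2) (4,3) (5,0) (5,1) (5,2) (5,3)] -> total=8
Click 2 (0,2) count=1: revealed 1 new [(0,2)] -> total=9

Answer: 9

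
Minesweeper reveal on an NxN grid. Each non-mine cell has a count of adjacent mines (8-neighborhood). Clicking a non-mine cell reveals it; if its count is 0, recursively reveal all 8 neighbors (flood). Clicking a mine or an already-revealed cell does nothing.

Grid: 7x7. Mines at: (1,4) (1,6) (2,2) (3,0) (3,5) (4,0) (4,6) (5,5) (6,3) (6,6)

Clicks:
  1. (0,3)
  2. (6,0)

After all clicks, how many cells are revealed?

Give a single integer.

Click 1 (0,3) count=1: revealed 1 new [(0,3)] -> total=1
Click 2 (6,0) count=0: revealed 6 new [(5,0) (5,1) (5,2) (6,0) (6,1) (6,2)] -> total=7

Answer: 7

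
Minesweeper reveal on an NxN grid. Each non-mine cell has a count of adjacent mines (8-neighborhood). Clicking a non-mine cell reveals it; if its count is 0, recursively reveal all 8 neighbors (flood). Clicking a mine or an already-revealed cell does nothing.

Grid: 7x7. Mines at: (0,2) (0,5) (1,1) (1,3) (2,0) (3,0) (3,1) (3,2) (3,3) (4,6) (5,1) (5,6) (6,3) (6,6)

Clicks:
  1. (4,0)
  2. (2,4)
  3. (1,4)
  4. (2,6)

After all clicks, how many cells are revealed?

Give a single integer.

Answer: 10

Derivation:
Click 1 (4,0) count=3: revealed 1 new [(4,0)] -> total=1
Click 2 (2,4) count=2: revealed 1 new [(2,4)] -> total=2
Click 3 (1,4) count=2: revealed 1 new [(1,4)] -> total=3
Click 4 (2,6) count=0: revealed 7 new [(1,5) (1,6) (2,5) (2,6) (3,4) (3,5) (3,6)] -> total=10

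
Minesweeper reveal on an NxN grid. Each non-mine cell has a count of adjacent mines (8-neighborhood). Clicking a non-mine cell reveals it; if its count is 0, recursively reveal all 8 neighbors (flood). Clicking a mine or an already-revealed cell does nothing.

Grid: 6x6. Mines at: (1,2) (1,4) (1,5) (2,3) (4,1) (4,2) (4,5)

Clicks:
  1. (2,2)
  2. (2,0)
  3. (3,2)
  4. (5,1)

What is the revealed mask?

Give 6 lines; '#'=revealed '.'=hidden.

Answer: ##....
##....
###...
###...
......
.#....

Derivation:
Click 1 (2,2) count=2: revealed 1 new [(2,2)] -> total=1
Click 2 (2,0) count=0: revealed 8 new [(0,0) (0,1) (1,0) (1,1) (2,0) (2,1) (3,0) (3,1)] -> total=9
Click 3 (3,2) count=3: revealed 1 new [(3,2)] -> total=10
Click 4 (5,1) count=2: revealed 1 new [(5,1)] -> total=11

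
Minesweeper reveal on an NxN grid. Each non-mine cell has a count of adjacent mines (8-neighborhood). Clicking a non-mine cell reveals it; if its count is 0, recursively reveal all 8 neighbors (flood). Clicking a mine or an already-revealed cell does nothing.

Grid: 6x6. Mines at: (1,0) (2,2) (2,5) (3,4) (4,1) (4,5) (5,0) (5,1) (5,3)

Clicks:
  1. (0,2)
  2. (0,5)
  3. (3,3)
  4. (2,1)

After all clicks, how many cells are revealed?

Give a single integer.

Answer: 12

Derivation:
Click 1 (0,2) count=0: revealed 10 new [(0,1) (0,2) (0,3) (0,4) (0,5) (1,1) (1,2) (1,3) (1,4) (1,5)] -> total=10
Click 2 (0,5) count=0: revealed 0 new [(none)] -> total=10
Click 3 (3,3) count=2: revealed 1 new [(3,3)] -> total=11
Click 4 (2,1) count=2: revealed 1 new [(2,1)] -> total=12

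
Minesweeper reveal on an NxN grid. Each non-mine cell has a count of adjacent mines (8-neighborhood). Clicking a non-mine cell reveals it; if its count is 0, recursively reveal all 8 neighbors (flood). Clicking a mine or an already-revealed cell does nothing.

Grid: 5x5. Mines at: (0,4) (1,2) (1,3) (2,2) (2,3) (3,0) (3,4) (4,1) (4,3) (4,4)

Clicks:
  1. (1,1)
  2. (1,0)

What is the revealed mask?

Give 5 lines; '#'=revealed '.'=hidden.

Click 1 (1,1) count=2: revealed 1 new [(1,1)] -> total=1
Click 2 (1,0) count=0: revealed 5 new [(0,0) (0,1) (1,0) (2,0) (2,1)] -> total=6

Answer: ##...
##...
##...
.....
.....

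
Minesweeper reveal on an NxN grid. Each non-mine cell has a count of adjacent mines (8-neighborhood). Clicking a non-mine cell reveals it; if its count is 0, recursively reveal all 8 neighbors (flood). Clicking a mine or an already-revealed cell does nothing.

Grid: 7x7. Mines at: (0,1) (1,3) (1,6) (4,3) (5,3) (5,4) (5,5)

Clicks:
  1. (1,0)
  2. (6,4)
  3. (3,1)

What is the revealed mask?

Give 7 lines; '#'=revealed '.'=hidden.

Answer: .......
###....
###....
###....
###....
###....
###.#..

Derivation:
Click 1 (1,0) count=1: revealed 1 new [(1,0)] -> total=1
Click 2 (6,4) count=3: revealed 1 new [(6,4)] -> total=2
Click 3 (3,1) count=0: revealed 17 new [(1,1) (1,2) (2,0) (2,1) (2,2) (3,0) (3,1) (3,2) (4,0) (4,1) (4,2) (5,0) (5,1) (5,2) (6,0) (6,1) (6,2)] -> total=19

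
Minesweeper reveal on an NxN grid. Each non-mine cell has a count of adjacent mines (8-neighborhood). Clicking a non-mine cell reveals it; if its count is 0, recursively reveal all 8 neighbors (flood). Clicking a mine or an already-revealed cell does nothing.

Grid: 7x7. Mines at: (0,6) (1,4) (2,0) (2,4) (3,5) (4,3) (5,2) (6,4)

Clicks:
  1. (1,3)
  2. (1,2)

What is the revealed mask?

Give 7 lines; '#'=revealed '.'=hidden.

Click 1 (1,3) count=2: revealed 1 new [(1,3)] -> total=1
Click 2 (1,2) count=0: revealed 13 new [(0,0) (0,1) (0,2) (0,3) (1,0) (1,1) (1,2) (2,1) (2,2) (2,3) (3,1) (3,2) (3,3)] -> total=14

Answer: ####...
####...
.###...
.###...
.......
.......
.......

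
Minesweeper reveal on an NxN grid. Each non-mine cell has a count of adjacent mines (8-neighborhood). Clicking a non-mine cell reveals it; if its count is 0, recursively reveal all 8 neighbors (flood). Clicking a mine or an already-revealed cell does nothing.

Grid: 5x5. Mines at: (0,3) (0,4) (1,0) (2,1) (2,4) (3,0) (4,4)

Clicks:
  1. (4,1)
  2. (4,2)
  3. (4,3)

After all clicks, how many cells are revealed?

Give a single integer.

Click 1 (4,1) count=1: revealed 1 new [(4,1)] -> total=1
Click 2 (4,2) count=0: revealed 5 new [(3,1) (3,2) (3,3) (4,2) (4,3)] -> total=6
Click 3 (4,3) count=1: revealed 0 new [(none)] -> total=6

Answer: 6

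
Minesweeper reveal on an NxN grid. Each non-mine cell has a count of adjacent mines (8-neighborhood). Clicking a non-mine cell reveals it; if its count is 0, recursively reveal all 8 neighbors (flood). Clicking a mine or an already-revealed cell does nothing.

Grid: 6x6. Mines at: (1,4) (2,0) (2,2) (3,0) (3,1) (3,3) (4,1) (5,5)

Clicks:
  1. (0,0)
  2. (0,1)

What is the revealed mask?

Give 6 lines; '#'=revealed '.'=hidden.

Answer: ####..
####..
......
......
......
......

Derivation:
Click 1 (0,0) count=0: revealed 8 new [(0,0) (0,1) (0,2) (0,3) (1,0) (1,1) (1,2) (1,3)] -> total=8
Click 2 (0,1) count=0: revealed 0 new [(none)] -> total=8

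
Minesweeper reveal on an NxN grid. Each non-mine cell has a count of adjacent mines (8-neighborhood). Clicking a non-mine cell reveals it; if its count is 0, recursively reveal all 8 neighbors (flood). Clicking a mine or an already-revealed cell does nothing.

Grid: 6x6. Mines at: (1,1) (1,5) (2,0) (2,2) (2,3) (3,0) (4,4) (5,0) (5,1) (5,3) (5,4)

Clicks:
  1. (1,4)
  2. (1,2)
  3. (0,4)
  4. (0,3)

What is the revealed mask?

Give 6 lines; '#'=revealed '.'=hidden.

Click 1 (1,4) count=2: revealed 1 new [(1,4)] -> total=1
Click 2 (1,2) count=3: revealed 1 new [(1,2)] -> total=2
Click 3 (0,4) count=1: revealed 1 new [(0,4)] -> total=3
Click 4 (0,3) count=0: revealed 3 new [(0,2) (0,3) (1,3)] -> total=6

Answer: ..###.
..###.
......
......
......
......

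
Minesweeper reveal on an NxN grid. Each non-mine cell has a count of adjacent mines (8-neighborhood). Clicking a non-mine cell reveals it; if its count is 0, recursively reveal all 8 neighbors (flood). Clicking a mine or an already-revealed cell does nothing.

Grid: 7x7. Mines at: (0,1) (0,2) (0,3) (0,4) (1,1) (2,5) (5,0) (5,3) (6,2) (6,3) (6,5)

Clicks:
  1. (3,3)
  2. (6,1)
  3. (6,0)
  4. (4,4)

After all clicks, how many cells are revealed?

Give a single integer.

Click 1 (3,3) count=0: revealed 18 new [(1,2) (1,3) (1,4) (2,0) (2,1) (2,2) (2,3) (2,4) (3,0) (3,1) (3,2) (3,3) (3,4) (4,0) (4,1) (4,2) (4,3) (4,4)] -> total=18
Click 2 (6,1) count=2: revealed 1 new [(6,1)] -> total=19
Click 3 (6,0) count=1: revealed 1 new [(6,0)] -> total=20
Click 4 (4,4) count=1: revealed 0 new [(none)] -> total=20

Answer: 20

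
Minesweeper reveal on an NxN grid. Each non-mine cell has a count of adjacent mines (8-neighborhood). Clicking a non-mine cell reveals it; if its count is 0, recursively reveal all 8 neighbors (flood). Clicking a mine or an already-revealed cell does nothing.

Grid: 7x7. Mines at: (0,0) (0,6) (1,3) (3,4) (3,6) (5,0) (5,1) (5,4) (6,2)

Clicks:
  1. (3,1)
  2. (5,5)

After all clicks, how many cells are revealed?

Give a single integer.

Answer: 16

Derivation:
Click 1 (3,1) count=0: revealed 15 new [(1,0) (1,1) (1,2) (2,0) (2,1) (2,2) (2,3) (3,0) (3,1) (3,2) (3,3) (4,0) (4,1) (4,2) (4,3)] -> total=15
Click 2 (5,5) count=1: revealed 1 new [(5,5)] -> total=16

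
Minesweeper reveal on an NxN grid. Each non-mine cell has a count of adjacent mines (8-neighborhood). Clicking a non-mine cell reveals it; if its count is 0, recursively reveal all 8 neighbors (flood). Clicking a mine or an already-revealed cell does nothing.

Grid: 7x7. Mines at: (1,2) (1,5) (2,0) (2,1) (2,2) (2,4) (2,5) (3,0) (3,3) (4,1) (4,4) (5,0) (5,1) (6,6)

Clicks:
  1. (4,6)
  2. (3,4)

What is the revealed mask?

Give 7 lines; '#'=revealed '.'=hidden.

Click 1 (4,6) count=0: revealed 6 new [(3,5) (3,6) (4,5) (4,6) (5,5) (5,6)] -> total=6
Click 2 (3,4) count=4: revealed 1 new [(3,4)] -> total=7

Answer: .......
.......
.......
....###
.....##
.....##
.......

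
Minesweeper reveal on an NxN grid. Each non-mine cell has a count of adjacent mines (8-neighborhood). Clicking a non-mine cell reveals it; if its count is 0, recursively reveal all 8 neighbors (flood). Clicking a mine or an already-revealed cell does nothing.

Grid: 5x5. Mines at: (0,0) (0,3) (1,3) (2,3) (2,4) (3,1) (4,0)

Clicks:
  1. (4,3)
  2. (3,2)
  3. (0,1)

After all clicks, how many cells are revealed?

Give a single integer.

Click 1 (4,3) count=0: revealed 6 new [(3,2) (3,3) (3,4) (4,2) (4,3) (4,4)] -> total=6
Click 2 (3,2) count=2: revealed 0 new [(none)] -> total=6
Click 3 (0,1) count=1: revealed 1 new [(0,1)] -> total=7

Answer: 7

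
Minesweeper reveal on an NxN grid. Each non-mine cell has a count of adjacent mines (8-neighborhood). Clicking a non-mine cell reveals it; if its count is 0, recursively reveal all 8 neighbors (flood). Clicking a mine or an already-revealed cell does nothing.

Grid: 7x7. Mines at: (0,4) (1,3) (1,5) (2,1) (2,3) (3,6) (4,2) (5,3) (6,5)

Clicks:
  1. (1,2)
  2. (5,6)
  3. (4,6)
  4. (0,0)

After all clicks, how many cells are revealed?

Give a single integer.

Answer: 8

Derivation:
Click 1 (1,2) count=3: revealed 1 new [(1,2)] -> total=1
Click 2 (5,6) count=1: revealed 1 new [(5,6)] -> total=2
Click 3 (4,6) count=1: revealed 1 new [(4,6)] -> total=3
Click 4 (0,0) count=0: revealed 5 new [(0,0) (0,1) (0,2) (1,0) (1,1)] -> total=8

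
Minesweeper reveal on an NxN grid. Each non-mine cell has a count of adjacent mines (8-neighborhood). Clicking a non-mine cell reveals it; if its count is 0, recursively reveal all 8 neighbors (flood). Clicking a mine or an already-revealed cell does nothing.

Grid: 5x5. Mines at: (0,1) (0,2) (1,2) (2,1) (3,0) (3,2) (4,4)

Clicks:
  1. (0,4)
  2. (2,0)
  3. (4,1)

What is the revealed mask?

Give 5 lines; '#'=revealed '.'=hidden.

Click 1 (0,4) count=0: revealed 8 new [(0,3) (0,4) (1,3) (1,4) (2,3) (2,4) (3,3) (3,4)] -> total=8
Click 2 (2,0) count=2: revealed 1 new [(2,0)] -> total=9
Click 3 (4,1) count=2: revealed 1 new [(4,1)] -> total=10

Answer: ...##
...##
#..##
...##
.#...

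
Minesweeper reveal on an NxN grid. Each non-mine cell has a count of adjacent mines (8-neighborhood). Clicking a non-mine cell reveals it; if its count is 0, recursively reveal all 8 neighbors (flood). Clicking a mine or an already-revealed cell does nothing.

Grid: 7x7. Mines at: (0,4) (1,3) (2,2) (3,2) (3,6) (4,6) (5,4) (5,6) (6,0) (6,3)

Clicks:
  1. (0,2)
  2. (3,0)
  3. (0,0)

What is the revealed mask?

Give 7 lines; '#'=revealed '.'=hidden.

Click 1 (0,2) count=1: revealed 1 new [(0,2)] -> total=1
Click 2 (3,0) count=0: revealed 13 new [(0,0) (0,1) (1,0) (1,1) (1,2) (2,0) (2,1) (3,0) (3,1) (4,0) (4,1) (5,0) (5,1)] -> total=14
Click 3 (0,0) count=0: revealed 0 new [(none)] -> total=14

Answer: ###....
###....
##.....
##.....
##.....
##.....
.......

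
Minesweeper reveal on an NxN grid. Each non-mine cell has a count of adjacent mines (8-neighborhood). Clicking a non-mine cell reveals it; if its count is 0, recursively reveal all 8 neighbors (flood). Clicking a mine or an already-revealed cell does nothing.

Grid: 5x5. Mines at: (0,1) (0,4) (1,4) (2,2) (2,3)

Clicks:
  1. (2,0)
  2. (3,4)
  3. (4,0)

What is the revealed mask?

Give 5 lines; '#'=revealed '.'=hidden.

Answer: .....
##...
##...
#####
#####

Derivation:
Click 1 (2,0) count=0: revealed 14 new [(1,0) (1,1) (2,0) (2,1) (3,0) (3,1) (3,2) (3,3) (3,4) (4,0) (4,1) (4,2) (4,3) (4,4)] -> total=14
Click 2 (3,4) count=1: revealed 0 new [(none)] -> total=14
Click 3 (4,0) count=0: revealed 0 new [(none)] -> total=14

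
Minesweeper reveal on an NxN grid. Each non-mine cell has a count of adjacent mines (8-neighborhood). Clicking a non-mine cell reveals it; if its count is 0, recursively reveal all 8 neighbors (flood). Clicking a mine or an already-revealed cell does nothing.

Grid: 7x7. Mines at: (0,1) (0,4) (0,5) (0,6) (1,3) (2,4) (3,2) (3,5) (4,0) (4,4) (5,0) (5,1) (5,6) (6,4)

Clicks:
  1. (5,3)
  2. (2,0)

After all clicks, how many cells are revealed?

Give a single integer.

Answer: 7

Derivation:
Click 1 (5,3) count=2: revealed 1 new [(5,3)] -> total=1
Click 2 (2,0) count=0: revealed 6 new [(1,0) (1,1) (2,0) (2,1) (3,0) (3,1)] -> total=7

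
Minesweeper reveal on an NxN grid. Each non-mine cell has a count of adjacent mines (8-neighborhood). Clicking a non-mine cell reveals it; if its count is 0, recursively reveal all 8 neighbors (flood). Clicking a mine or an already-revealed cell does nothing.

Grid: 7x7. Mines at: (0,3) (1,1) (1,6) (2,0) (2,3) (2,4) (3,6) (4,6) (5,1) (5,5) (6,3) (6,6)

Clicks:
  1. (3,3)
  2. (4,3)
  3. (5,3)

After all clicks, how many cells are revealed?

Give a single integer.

Click 1 (3,3) count=2: revealed 1 new [(3,3)] -> total=1
Click 2 (4,3) count=0: revealed 8 new [(3,2) (3,4) (4,2) (4,3) (4,4) (5,2) (5,3) (5,4)] -> total=9
Click 3 (5,3) count=1: revealed 0 new [(none)] -> total=9

Answer: 9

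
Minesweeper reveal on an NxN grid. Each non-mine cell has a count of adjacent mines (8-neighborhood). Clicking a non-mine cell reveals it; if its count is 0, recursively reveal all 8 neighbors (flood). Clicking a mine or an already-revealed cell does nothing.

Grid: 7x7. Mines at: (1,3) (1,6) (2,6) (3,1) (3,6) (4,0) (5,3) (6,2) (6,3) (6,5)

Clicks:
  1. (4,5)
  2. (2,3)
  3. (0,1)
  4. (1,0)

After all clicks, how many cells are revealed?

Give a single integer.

Click 1 (4,5) count=1: revealed 1 new [(4,5)] -> total=1
Click 2 (2,3) count=1: revealed 1 new [(2,3)] -> total=2
Click 3 (0,1) count=0: revealed 9 new [(0,0) (0,1) (0,2) (1,0) (1,1) (1,2) (2,0) (2,1) (2,2)] -> total=11
Click 4 (1,0) count=0: revealed 0 new [(none)] -> total=11

Answer: 11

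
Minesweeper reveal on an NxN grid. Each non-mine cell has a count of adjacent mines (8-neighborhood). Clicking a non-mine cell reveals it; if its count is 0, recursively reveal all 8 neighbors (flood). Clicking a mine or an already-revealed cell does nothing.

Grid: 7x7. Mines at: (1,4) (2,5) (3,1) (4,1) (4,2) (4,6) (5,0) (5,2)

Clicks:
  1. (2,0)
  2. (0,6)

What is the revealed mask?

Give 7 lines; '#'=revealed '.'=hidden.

Answer: .....##
.....##
#......
.......
.......
.......
.......

Derivation:
Click 1 (2,0) count=1: revealed 1 new [(2,0)] -> total=1
Click 2 (0,6) count=0: revealed 4 new [(0,5) (0,6) (1,5) (1,6)] -> total=5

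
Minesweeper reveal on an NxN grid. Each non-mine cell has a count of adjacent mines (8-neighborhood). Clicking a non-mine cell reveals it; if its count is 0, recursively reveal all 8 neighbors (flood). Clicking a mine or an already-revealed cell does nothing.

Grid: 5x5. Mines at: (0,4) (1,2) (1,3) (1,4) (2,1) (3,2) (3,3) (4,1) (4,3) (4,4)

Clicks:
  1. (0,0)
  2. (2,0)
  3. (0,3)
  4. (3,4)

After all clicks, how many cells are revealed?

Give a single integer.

Answer: 7

Derivation:
Click 1 (0,0) count=0: revealed 4 new [(0,0) (0,1) (1,0) (1,1)] -> total=4
Click 2 (2,0) count=1: revealed 1 new [(2,0)] -> total=5
Click 3 (0,3) count=4: revealed 1 new [(0,3)] -> total=6
Click 4 (3,4) count=3: revealed 1 new [(3,4)] -> total=7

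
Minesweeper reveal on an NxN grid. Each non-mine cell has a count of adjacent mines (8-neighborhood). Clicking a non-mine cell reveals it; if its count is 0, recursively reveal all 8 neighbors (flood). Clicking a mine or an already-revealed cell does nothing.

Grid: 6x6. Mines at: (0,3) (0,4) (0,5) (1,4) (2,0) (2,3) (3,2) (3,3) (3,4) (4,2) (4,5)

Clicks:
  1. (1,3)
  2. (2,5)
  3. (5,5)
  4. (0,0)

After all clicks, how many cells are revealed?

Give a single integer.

Click 1 (1,3) count=4: revealed 1 new [(1,3)] -> total=1
Click 2 (2,5) count=2: revealed 1 new [(2,5)] -> total=2
Click 3 (5,5) count=1: revealed 1 new [(5,5)] -> total=3
Click 4 (0,0) count=0: revealed 6 new [(0,0) (0,1) (0,2) (1,0) (1,1) (1,2)] -> total=9

Answer: 9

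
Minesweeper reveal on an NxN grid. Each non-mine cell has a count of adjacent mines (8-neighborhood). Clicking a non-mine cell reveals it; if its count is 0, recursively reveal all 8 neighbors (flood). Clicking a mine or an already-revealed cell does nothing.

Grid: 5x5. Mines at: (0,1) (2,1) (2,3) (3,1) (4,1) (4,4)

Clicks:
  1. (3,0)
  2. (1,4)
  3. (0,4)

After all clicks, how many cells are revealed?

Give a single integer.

Click 1 (3,0) count=3: revealed 1 new [(3,0)] -> total=1
Click 2 (1,4) count=1: revealed 1 new [(1,4)] -> total=2
Click 3 (0,4) count=0: revealed 5 new [(0,2) (0,3) (0,4) (1,2) (1,3)] -> total=7

Answer: 7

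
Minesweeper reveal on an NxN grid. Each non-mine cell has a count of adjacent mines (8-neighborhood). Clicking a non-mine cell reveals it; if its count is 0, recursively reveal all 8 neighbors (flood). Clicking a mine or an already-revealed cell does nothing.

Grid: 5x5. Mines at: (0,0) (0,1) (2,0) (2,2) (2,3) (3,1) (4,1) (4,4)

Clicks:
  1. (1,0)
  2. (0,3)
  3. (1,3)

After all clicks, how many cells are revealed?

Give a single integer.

Answer: 7

Derivation:
Click 1 (1,0) count=3: revealed 1 new [(1,0)] -> total=1
Click 2 (0,3) count=0: revealed 6 new [(0,2) (0,3) (0,4) (1,2) (1,3) (1,4)] -> total=7
Click 3 (1,3) count=2: revealed 0 new [(none)] -> total=7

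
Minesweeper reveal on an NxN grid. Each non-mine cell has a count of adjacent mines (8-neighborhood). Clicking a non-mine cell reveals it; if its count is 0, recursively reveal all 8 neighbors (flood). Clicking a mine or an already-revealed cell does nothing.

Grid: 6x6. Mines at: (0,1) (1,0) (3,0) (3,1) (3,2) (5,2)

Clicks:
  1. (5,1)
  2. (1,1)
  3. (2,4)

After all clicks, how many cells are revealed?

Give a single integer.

Answer: 23

Derivation:
Click 1 (5,1) count=1: revealed 1 new [(5,1)] -> total=1
Click 2 (1,1) count=2: revealed 1 new [(1,1)] -> total=2
Click 3 (2,4) count=0: revealed 21 new [(0,2) (0,3) (0,4) (0,5) (1,2) (1,3) (1,4) (1,5) (2,2) (2,3) (2,4) (2,5) (3,3) (3,4) (3,5) (4,3) (4,4) (4,5) (5,3) (5,4) (5,5)] -> total=23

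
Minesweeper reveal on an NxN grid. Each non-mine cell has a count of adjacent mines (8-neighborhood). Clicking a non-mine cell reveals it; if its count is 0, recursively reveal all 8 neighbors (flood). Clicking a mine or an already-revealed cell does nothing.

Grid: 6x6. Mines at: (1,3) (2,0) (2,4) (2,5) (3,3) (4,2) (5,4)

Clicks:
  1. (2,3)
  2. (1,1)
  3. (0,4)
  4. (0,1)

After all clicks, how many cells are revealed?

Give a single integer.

Answer: 8

Derivation:
Click 1 (2,3) count=3: revealed 1 new [(2,3)] -> total=1
Click 2 (1,1) count=1: revealed 1 new [(1,1)] -> total=2
Click 3 (0,4) count=1: revealed 1 new [(0,4)] -> total=3
Click 4 (0,1) count=0: revealed 5 new [(0,0) (0,1) (0,2) (1,0) (1,2)] -> total=8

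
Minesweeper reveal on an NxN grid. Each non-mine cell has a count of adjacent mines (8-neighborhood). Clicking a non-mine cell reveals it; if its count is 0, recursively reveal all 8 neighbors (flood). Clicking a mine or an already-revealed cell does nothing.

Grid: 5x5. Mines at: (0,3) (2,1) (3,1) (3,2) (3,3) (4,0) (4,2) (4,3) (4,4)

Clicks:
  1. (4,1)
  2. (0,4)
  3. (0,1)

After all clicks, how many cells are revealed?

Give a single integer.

Click 1 (4,1) count=4: revealed 1 new [(4,1)] -> total=1
Click 2 (0,4) count=1: revealed 1 new [(0,4)] -> total=2
Click 3 (0,1) count=0: revealed 6 new [(0,0) (0,1) (0,2) (1,0) (1,1) (1,2)] -> total=8

Answer: 8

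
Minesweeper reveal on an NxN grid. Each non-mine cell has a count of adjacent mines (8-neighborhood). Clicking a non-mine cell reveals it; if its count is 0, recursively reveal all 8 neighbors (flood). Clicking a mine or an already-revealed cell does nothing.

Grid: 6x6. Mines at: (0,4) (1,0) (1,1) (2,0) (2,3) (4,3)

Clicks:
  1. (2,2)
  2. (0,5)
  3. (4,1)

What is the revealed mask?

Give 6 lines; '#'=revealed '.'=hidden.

Answer: .....#
......
..#...
###...
###...
###...

Derivation:
Click 1 (2,2) count=2: revealed 1 new [(2,2)] -> total=1
Click 2 (0,5) count=1: revealed 1 new [(0,5)] -> total=2
Click 3 (4,1) count=0: revealed 9 new [(3,0) (3,1) (3,2) (4,0) (4,1) (4,2) (5,0) (5,1) (5,2)] -> total=11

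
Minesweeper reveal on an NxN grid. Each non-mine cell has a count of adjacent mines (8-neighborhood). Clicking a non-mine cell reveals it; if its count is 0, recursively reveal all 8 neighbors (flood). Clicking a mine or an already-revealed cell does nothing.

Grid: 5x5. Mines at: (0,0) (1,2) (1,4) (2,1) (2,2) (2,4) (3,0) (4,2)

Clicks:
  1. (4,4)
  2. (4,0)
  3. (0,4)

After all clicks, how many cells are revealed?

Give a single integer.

Click 1 (4,4) count=0: revealed 4 new [(3,3) (3,4) (4,3) (4,4)] -> total=4
Click 2 (4,0) count=1: revealed 1 new [(4,0)] -> total=5
Click 3 (0,4) count=1: revealed 1 new [(0,4)] -> total=6

Answer: 6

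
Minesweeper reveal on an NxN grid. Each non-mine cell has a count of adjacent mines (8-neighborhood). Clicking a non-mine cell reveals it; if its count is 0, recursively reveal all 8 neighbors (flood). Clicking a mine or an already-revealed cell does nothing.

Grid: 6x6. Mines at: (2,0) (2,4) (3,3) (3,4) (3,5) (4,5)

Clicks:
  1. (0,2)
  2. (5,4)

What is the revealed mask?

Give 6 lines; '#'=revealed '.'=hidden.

Click 1 (0,2) count=0: revealed 15 new [(0,0) (0,1) (0,2) (0,3) (0,4) (0,5) (1,0) (1,1) (1,2) (1,3) (1,4) (1,5) (2,1) (2,2) (2,3)] -> total=15
Click 2 (5,4) count=1: revealed 1 new [(5,4)] -> total=16

Answer: ######
######
.###..
......
......
....#.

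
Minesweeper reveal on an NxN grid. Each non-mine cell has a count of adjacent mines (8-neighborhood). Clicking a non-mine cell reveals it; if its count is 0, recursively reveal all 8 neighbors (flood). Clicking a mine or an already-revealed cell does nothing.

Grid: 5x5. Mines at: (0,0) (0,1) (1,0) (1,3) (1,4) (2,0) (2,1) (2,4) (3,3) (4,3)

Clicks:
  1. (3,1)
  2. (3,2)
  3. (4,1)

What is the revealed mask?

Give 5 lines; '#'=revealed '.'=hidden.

Answer: .....
.....
.....
###..
###..

Derivation:
Click 1 (3,1) count=2: revealed 1 new [(3,1)] -> total=1
Click 2 (3,2) count=3: revealed 1 new [(3,2)] -> total=2
Click 3 (4,1) count=0: revealed 4 new [(3,0) (4,0) (4,1) (4,2)] -> total=6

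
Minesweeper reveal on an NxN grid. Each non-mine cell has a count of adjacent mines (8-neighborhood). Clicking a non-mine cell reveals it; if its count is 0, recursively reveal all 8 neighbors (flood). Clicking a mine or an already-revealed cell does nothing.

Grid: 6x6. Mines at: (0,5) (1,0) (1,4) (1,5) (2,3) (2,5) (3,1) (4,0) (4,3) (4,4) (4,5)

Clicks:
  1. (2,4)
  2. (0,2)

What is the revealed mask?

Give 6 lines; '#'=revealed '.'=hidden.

Click 1 (2,4) count=4: revealed 1 new [(2,4)] -> total=1
Click 2 (0,2) count=0: revealed 6 new [(0,1) (0,2) (0,3) (1,1) (1,2) (1,3)] -> total=7

Answer: .###..
.###..
....#.
......
......
......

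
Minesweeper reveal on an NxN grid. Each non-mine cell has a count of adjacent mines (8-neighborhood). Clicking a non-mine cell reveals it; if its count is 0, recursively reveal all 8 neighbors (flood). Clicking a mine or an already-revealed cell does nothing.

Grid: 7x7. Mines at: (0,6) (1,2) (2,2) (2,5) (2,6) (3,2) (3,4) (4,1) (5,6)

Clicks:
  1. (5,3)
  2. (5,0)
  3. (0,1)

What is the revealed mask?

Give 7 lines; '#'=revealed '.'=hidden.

Click 1 (5,3) count=0: revealed 16 new [(4,2) (4,3) (4,4) (4,5) (5,0) (5,1) (5,2) (5,3) (5,4) (5,5) (6,0) (6,1) (6,2) (6,3) (6,4) (6,5)] -> total=16
Click 2 (5,0) count=1: revealed 0 new [(none)] -> total=16
Click 3 (0,1) count=1: revealed 1 new [(0,1)] -> total=17

Answer: .#.....
.......
.......
.......
..####.
######.
######.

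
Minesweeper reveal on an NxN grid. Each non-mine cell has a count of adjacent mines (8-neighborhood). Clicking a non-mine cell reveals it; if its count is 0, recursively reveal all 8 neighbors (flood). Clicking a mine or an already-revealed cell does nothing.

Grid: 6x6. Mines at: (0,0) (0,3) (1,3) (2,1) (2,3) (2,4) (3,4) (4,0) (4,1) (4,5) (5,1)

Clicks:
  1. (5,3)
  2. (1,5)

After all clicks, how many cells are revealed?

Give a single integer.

Click 1 (5,3) count=0: revealed 6 new [(4,2) (4,3) (4,4) (5,2) (5,3) (5,4)] -> total=6
Click 2 (1,5) count=1: revealed 1 new [(1,5)] -> total=7

Answer: 7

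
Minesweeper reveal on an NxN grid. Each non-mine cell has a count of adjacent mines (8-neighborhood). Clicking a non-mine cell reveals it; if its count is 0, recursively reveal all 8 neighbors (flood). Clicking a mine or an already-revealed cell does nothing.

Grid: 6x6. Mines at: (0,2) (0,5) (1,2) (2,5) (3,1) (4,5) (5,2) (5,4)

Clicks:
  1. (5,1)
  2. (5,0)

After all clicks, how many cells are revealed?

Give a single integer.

Answer: 4

Derivation:
Click 1 (5,1) count=1: revealed 1 new [(5,1)] -> total=1
Click 2 (5,0) count=0: revealed 3 new [(4,0) (4,1) (5,0)] -> total=4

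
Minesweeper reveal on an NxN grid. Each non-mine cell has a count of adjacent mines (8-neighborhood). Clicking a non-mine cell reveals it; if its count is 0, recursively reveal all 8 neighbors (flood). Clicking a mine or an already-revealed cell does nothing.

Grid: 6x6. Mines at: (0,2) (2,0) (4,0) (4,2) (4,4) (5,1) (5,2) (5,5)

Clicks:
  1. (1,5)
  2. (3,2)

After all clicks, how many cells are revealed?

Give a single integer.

Answer: 18

Derivation:
Click 1 (1,5) count=0: revealed 18 new [(0,3) (0,4) (0,5) (1,1) (1,2) (1,3) (1,4) (1,5) (2,1) (2,2) (2,3) (2,4) (2,5) (3,1) (3,2) (3,3) (3,4) (3,5)] -> total=18
Click 2 (3,2) count=1: revealed 0 new [(none)] -> total=18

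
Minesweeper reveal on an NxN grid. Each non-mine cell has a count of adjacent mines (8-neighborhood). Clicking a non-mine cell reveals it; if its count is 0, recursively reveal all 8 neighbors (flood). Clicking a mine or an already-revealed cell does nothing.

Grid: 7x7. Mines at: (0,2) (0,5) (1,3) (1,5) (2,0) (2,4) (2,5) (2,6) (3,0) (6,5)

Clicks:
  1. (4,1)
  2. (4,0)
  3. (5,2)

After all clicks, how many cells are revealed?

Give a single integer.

Answer: 28

Derivation:
Click 1 (4,1) count=1: revealed 1 new [(4,1)] -> total=1
Click 2 (4,0) count=1: revealed 1 new [(4,0)] -> total=2
Click 3 (5,2) count=0: revealed 26 new [(2,1) (2,2) (2,3) (3,1) (3,2) (3,3) (3,4) (3,5) (3,6) (4,2) (4,3) (4,4) (4,5) (4,6) (5,0) (5,1) (5,2) (5,3) (5,4) (5,5) (5,6) (6,0) (6,1) (6,2) (6,3) (6,4)] -> total=28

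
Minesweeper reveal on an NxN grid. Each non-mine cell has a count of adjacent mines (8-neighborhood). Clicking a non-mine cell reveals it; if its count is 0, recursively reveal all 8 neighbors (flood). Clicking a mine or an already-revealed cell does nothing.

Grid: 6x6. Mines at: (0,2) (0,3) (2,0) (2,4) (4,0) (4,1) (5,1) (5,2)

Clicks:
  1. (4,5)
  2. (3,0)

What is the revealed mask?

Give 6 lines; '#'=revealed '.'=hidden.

Click 1 (4,5) count=0: revealed 9 new [(3,3) (3,4) (3,5) (4,3) (4,4) (4,5) (5,3) (5,4) (5,5)] -> total=9
Click 2 (3,0) count=3: revealed 1 new [(3,0)] -> total=10

Answer: ......
......
......
#..###
...###
...###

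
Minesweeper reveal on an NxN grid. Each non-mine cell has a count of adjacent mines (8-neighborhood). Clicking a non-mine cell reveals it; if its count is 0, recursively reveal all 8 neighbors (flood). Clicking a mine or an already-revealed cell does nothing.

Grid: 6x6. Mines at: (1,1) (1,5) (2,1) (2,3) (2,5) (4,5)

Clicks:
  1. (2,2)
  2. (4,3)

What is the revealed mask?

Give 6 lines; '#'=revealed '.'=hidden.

Answer: ......
......
..#...
#####.
#####.
#####.

Derivation:
Click 1 (2,2) count=3: revealed 1 new [(2,2)] -> total=1
Click 2 (4,3) count=0: revealed 15 new [(3,0) (3,1) (3,2) (3,3) (3,4) (4,0) (4,1) (4,2) (4,3) (4,4) (5,0) (5,1) (5,2) (5,3) (5,4)] -> total=16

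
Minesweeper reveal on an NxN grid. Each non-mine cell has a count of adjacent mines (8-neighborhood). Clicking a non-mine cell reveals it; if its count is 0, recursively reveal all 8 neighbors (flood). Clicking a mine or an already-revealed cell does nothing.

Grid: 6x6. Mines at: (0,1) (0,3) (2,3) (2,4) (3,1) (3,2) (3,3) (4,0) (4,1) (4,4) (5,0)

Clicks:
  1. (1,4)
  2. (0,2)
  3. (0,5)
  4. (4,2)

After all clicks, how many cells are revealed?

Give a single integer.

Click 1 (1,4) count=3: revealed 1 new [(1,4)] -> total=1
Click 2 (0,2) count=2: revealed 1 new [(0,2)] -> total=2
Click 3 (0,5) count=0: revealed 3 new [(0,4) (0,5) (1,5)] -> total=5
Click 4 (4,2) count=4: revealed 1 new [(4,2)] -> total=6

Answer: 6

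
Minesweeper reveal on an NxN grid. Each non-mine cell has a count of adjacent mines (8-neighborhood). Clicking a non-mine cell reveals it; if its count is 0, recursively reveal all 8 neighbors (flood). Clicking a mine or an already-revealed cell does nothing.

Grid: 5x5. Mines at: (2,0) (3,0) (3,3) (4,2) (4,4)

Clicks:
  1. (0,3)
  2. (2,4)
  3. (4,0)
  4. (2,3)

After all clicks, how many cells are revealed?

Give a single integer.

Click 1 (0,3) count=0: revealed 14 new [(0,0) (0,1) (0,2) (0,3) (0,4) (1,0) (1,1) (1,2) (1,3) (1,4) (2,1) (2,2) (2,3) (2,4)] -> total=14
Click 2 (2,4) count=1: revealed 0 new [(none)] -> total=14
Click 3 (4,0) count=1: revealed 1 new [(4,0)] -> total=15
Click 4 (2,3) count=1: revealed 0 new [(none)] -> total=15

Answer: 15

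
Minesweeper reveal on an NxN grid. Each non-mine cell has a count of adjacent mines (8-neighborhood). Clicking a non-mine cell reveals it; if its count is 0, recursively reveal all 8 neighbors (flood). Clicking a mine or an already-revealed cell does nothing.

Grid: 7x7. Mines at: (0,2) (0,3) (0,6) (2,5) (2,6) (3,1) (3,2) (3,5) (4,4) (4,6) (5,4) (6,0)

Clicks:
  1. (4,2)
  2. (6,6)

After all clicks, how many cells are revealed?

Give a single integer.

Click 1 (4,2) count=2: revealed 1 new [(4,2)] -> total=1
Click 2 (6,6) count=0: revealed 4 new [(5,5) (5,6) (6,5) (6,6)] -> total=5

Answer: 5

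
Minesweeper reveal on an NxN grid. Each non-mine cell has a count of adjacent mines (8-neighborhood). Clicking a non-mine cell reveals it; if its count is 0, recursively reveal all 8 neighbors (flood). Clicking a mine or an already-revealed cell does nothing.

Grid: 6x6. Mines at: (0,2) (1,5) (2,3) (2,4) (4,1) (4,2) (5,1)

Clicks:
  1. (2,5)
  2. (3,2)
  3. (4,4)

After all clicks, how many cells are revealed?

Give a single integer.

Answer: 11

Derivation:
Click 1 (2,5) count=2: revealed 1 new [(2,5)] -> total=1
Click 2 (3,2) count=3: revealed 1 new [(3,2)] -> total=2
Click 3 (4,4) count=0: revealed 9 new [(3,3) (3,4) (3,5) (4,3) (4,4) (4,5) (5,3) (5,4) (5,5)] -> total=11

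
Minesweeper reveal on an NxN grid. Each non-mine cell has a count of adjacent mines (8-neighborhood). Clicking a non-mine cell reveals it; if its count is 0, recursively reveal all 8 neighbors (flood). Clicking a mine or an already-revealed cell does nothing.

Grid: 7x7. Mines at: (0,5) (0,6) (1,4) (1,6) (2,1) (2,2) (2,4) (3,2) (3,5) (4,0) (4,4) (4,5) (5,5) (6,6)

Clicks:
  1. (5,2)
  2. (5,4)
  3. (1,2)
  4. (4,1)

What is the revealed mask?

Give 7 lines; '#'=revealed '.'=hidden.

Click 1 (5,2) count=0: revealed 13 new [(4,1) (4,2) (4,3) (5,0) (5,1) (5,2) (5,3) (5,4) (6,0) (6,1) (6,2) (6,3) (6,4)] -> total=13
Click 2 (5,4) count=3: revealed 0 new [(none)] -> total=13
Click 3 (1,2) count=2: revealed 1 new [(1,2)] -> total=14
Click 4 (4,1) count=2: revealed 0 new [(none)] -> total=14

Answer: .......
..#....
.......
.......
.###...
#####..
#####..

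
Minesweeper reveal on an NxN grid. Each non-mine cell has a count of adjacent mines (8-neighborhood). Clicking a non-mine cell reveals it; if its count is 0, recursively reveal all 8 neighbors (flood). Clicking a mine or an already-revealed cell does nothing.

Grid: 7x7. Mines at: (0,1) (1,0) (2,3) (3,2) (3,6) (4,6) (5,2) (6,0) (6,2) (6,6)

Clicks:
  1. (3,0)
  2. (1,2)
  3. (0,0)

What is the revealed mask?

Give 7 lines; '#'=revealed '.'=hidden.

Answer: #......
..#....
##.....
##.....
##.....
##.....
.......

Derivation:
Click 1 (3,0) count=0: revealed 8 new [(2,0) (2,1) (3,0) (3,1) (4,0) (4,1) (5,0) (5,1)] -> total=8
Click 2 (1,2) count=2: revealed 1 new [(1,2)] -> total=9
Click 3 (0,0) count=2: revealed 1 new [(0,0)] -> total=10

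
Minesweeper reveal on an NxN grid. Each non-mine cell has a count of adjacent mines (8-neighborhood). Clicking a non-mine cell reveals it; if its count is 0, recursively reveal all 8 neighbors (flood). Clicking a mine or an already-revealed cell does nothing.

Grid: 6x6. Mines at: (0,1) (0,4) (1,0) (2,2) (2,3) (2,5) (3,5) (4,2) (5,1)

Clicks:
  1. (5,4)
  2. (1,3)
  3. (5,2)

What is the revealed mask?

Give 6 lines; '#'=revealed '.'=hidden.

Click 1 (5,4) count=0: revealed 6 new [(4,3) (4,4) (4,5) (5,3) (5,4) (5,5)] -> total=6
Click 2 (1,3) count=3: revealed 1 new [(1,3)] -> total=7
Click 3 (5,2) count=2: revealed 1 new [(5,2)] -> total=8

Answer: ......
...#..
......
......
...###
..####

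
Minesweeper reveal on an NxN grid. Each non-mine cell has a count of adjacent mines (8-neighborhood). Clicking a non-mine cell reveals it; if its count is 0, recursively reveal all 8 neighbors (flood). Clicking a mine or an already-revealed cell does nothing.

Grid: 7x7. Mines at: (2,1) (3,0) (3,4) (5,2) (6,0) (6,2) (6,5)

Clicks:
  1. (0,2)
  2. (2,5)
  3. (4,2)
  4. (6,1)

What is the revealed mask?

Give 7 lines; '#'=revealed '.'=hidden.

Answer: #######
#######
..#####
.....##
..#..##
.....##
.#.....

Derivation:
Click 1 (0,2) count=0: revealed 25 new [(0,0) (0,1) (0,2) (0,3) (0,4) (0,5) (0,6) (1,0) (1,1) (1,2) (1,3) (1,4) (1,5) (1,6) (2,2) (2,3) (2,4) (2,5) (2,6) (3,5) (3,6) (4,5) (4,6) (5,5) (5,6)] -> total=25
Click 2 (2,5) count=1: revealed 0 new [(none)] -> total=25
Click 3 (4,2) count=1: revealed 1 new [(4,2)] -> total=26
Click 4 (6,1) count=3: revealed 1 new [(6,1)] -> total=27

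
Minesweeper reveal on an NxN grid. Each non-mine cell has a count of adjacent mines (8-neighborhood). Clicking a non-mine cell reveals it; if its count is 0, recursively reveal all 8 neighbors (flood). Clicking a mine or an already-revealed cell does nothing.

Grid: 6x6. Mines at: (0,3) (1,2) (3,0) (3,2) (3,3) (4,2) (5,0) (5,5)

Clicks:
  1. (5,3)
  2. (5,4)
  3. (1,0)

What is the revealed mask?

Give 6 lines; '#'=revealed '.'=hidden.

Click 1 (5,3) count=1: revealed 1 new [(5,3)] -> total=1
Click 2 (5,4) count=1: revealed 1 new [(5,4)] -> total=2
Click 3 (1,0) count=0: revealed 6 new [(0,0) (0,1) (1,0) (1,1) (2,0) (2,1)] -> total=8

Answer: ##....
##....
##....
......
......
...##.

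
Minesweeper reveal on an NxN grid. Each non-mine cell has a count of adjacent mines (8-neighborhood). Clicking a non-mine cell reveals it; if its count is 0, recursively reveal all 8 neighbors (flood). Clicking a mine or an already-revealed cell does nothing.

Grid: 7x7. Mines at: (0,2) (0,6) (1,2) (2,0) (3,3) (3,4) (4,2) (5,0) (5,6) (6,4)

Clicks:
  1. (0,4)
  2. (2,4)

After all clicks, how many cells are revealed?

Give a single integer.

Click 1 (0,4) count=0: revealed 9 new [(0,3) (0,4) (0,5) (1,3) (1,4) (1,5) (2,3) (2,4) (2,5)] -> total=9
Click 2 (2,4) count=2: revealed 0 new [(none)] -> total=9

Answer: 9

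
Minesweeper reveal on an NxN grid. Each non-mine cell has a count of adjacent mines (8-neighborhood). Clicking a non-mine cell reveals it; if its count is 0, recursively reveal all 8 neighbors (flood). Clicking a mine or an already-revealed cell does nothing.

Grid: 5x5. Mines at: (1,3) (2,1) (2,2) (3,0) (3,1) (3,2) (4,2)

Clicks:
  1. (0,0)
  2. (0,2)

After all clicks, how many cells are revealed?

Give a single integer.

Answer: 6

Derivation:
Click 1 (0,0) count=0: revealed 6 new [(0,0) (0,1) (0,2) (1,0) (1,1) (1,2)] -> total=6
Click 2 (0,2) count=1: revealed 0 new [(none)] -> total=6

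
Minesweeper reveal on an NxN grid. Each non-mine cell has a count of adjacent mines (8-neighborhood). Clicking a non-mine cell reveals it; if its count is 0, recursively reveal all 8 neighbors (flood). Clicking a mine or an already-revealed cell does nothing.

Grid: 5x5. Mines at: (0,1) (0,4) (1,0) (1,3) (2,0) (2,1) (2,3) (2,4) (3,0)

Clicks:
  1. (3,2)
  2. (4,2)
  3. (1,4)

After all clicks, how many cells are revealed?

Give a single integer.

Answer: 9

Derivation:
Click 1 (3,2) count=2: revealed 1 new [(3,2)] -> total=1
Click 2 (4,2) count=0: revealed 7 new [(3,1) (3,3) (3,4) (4,1) (4,2) (4,3) (4,4)] -> total=8
Click 3 (1,4) count=4: revealed 1 new [(1,4)] -> total=9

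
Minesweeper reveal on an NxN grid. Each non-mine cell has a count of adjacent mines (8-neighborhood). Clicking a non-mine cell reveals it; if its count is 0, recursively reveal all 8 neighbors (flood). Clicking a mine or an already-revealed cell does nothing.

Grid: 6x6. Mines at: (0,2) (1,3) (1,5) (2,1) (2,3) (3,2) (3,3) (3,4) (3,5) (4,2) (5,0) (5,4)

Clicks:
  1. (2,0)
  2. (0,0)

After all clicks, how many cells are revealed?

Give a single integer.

Answer: 5

Derivation:
Click 1 (2,0) count=1: revealed 1 new [(2,0)] -> total=1
Click 2 (0,0) count=0: revealed 4 new [(0,0) (0,1) (1,0) (1,1)] -> total=5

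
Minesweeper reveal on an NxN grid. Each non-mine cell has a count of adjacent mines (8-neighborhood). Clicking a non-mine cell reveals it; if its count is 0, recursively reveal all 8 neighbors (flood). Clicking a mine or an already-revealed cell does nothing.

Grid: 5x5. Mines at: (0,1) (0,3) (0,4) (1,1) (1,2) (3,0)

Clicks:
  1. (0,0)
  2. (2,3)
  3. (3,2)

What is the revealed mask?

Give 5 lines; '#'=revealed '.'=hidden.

Answer: #....
...##
.####
.####
.####

Derivation:
Click 1 (0,0) count=2: revealed 1 new [(0,0)] -> total=1
Click 2 (2,3) count=1: revealed 1 new [(2,3)] -> total=2
Click 3 (3,2) count=0: revealed 13 new [(1,3) (1,4) (2,1) (2,2) (2,4) (3,1) (3,2) (3,3) (3,4) (4,1) (4,2) (4,3) (4,4)] -> total=15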